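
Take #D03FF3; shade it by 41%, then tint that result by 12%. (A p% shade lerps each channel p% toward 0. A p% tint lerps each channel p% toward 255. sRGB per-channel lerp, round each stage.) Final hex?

#D03FF3 is rgb(208, 63, 243).
Per channel, c → c + 0.41(0 − c):
  R: 208 + 0.41×(0−208) = 208 − 85.28 = 122.72 → 123
  G: 63 + 0.41×(0−63) = 63 − 25.83 = 37.17 → 37
  B: 243 + 0.41×(0−243) = 243 − 99.63 = 143.37 → 143
After the shade: rgb(123, 37, 143) = #7B258F.
A 12% tint moves each channel 12% toward 255:
  R: 123 + 0.12×(255−123) = 123 + 15.84 = 138.84 → 139
  G: 37 + 26.16 = 63.16 → 63
  B: 143 + 0.12×(255−143) = 143 + 13.44 = 156.44 → 156
rgb(139, 63, 156) = #8B3F9C.

#8B3F9C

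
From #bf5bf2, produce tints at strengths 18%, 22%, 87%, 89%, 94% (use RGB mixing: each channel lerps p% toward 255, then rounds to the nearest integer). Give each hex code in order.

#cb79f4, #cd7ff5, #f7eafd, #f8edfe, #fbf5fe

#bf5bf2 is rgb(191, 91, 242).
18%: (191 + 11.52 = 202.52→203, 91 + 29.52 = 120.52→121, 242 + 2.34 = 244.34→244) → #cb79f4
22%: (191 + 14.08 = 205.08→205, 91 + 36.08 = 127.08→127, 242 + 2.86 = 244.86→245) → #cd7ff5
87%: (191 + 55.68 = 246.68→247, 91 + 142.68 = 233.68→234, 242 + 11.31 = 253.31→253) → #f7eafd
89%: (191 + 56.96 = 247.96→248, 91 + 145.96 = 236.96→237, 242 + 11.57 = 253.57→254) → #f8edfe
94%: (191 + 60.16 = 251.16→251, 91 + 154.16 = 245.16→245, 242 + 12.22 = 254.22→254) → #fbf5fe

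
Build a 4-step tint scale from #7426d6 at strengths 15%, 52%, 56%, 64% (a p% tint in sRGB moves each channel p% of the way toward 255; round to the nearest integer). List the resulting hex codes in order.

#7426d6 is rgb(116, 38, 214).
15%: (116 + 20.85 = 136.85→137, 38 + 32.55 = 70.55→71, 214 + 6.15 = 220.15→220) → #8947dc
52%: (116 + 72.28 = 188.28→188, 38 + 112.84 = 150.84→151, 214 + 21.32 = 235.32→235) → #bc97eb
56%: (116 + 77.84 = 193.84→194, 38 + 121.52 = 159.52→160, 214 + 22.96 = 236.96→237) → #c2a0ed
64%: (116 + 88.96 = 204.96→205, 38 + 138.88 = 176.88→177, 214 + 26.24 = 240.24→240) → #cdb1f0

#8947dc, #bc97eb, #c2a0ed, #cdb1f0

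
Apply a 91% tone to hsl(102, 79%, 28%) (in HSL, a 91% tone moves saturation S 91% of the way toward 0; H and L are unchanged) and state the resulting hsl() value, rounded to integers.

hsl(102, 7%, 28%)

S moves 91% from 79 toward 0: 79 − 71.89 = 7.11 → 7.
H and L are unchanged.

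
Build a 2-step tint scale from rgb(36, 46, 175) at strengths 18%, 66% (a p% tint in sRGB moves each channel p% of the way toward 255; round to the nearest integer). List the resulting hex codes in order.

#4b54bd, #b5b8e4

18%: (36 + 39.42 = 75.42→75, 46 + 37.62 = 83.62→84, 175 + 14.4 = 189.4→189) → #4b54bd
66%: (36 + 144.54 = 180.54→181, 46 + 137.94 = 183.94→184, 175 + 52.8 = 227.8→228) → #b5b8e4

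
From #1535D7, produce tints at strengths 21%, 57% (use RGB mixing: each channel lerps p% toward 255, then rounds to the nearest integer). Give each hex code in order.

#1535D7 is rgb(21, 53, 215).
21%: (21 + 49.14 = 70.14→70, 53 + 42.42 = 95.42→95, 215 + 8.4 = 223.4→223) → #465FDF
57%: (21 + 133.38 = 154.38→154, 53 + 115.14 = 168.14→168, 215 + 22.8 = 237.8→238) → #9AA8EE

#465FDF, #9AA8EE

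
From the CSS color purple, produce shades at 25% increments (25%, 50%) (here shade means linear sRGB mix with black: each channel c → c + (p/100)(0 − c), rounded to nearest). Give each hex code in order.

#600060, #400040

CSS purple is rgb(128, 0, 128).
25%: (128 − 32 = 96→96, 0→0, 128 − 32 = 96→96) → #600060
50%: (128 − 64 = 64→64, 0→0, 128 − 64 = 64→64) → #400040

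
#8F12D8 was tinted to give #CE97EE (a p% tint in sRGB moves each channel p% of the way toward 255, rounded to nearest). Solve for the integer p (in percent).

#8F12D8 is rgb(143, 18, 216); #CE97EE is rgb(206, 151, 238).
On the G channel (widest range): 151 ≈ 18 + (p/100)(255 − 18), so p ≈ 100×(151 − 18)/(255 − 18) = 13300/237 = 56.12.
p = 56 reproduces all three channels after rounding.

56%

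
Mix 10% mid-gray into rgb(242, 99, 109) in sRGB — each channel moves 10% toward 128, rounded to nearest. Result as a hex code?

#e7666f

Lerp each channel 10% toward 128:
  R: 242 − 11.4 = 230.6 → 231
  G: 99 + 0.1×(128−99) = 99 + 2.9 = 101.9 → 102
  B: 109 + 1.9 = 110.9 → 111
rgb(231, 102, 111) = #e7666f.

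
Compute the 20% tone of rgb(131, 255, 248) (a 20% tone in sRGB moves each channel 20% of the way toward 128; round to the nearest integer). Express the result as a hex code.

Lerp each channel 20% toward 128:
  R: 131 + 0.2×(128−131) = 131 − 0.6 = 130.4 → 130
  G: 255 + 0.2×(128−255) = 255 − 25.4 = 229.6 → 230
  B: 248 − 24 = 224 → 224
rgb(130, 230, 224) = #82e6e0.

#82e6e0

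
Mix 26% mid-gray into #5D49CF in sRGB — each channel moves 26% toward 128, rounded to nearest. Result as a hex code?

#5D49CF is rgb(93, 73, 207).
Lerp each channel 26% toward 128:
  R: 93 + 9.1 = 102.1 → 102
  G: 73 + 0.26×(128−73) = 73 + 14.3 = 87.3 → 87
  B: 207 + 0.26×(128−207) = 207 − 20.54 = 186.46 → 186
rgb(102, 87, 186) = #6657BA.

#6657BA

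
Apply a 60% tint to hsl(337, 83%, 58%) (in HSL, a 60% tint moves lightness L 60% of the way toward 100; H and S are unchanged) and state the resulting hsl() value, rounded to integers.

L moves 60% from 58 toward 100: 58 + 25.2 = 83.2 → 83.
H and S are unchanged.

hsl(337, 83%, 83%)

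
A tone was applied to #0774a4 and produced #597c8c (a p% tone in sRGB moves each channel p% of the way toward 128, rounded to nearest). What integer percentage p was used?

68%

#0774a4 is rgb(7, 116, 164); #597c8c is rgb(89, 124, 140).
On the R channel (widest range): 89 ≈ 7 + (p/100)(128 − 7), so p ≈ 100×(89 − 7)/(128 − 7) = 8200/121 = 67.77.
p = 68 reproduces all three channels after rounding.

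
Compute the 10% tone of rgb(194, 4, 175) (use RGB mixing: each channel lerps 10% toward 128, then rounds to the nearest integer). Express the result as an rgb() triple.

rgb(187, 16, 170)

Lerp each channel 10% toward 128:
  R: 194 + 0.1×(128−194) = 194 − 6.6 = 187.4 → 187
  G: 4 + 12.4 = 16.4 → 16
  B: 175 + 0.1×(128−175) = 175 − 4.7 = 170.3 → 170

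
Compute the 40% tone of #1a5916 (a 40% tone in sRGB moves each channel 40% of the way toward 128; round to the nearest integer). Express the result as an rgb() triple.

#1a5916 is rgb(26, 89, 22).
A 40% tone moves each channel 40% toward 128:
  R: 26 + 0.4×(128−26) = 26 + 40.8 = 66.8 → 67
  G: 89 + 15.6 = 104.6 → 105
  B: 22 + 0.4×(128−22) = 22 + 42.4 = 64.4 → 64

rgb(67, 105, 64)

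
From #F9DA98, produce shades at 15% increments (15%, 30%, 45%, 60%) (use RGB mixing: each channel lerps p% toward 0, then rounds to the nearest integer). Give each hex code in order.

#D4B981, #AE996A, #897854, #64573D

#F9DA98 is rgb(249, 218, 152).
15%: (249 − 37.35 = 211.65→212, 218 − 32.7 = 185.3→185, 152 − 22.8 = 129.2→129) → #D4B981
30%: (249 − 74.7 = 174.3→174, 218 − 65.4 = 152.6→153, 152 − 45.6 = 106.4→106) → #AE996A
45%: (249 − 112.05 = 136.95→137, 218 − 98.1 = 119.9→120, 152 − 68.4 = 83.6→84) → #897854
60%: (249 − 149.4 = 99.6→100, 218 − 130.8 = 87.2→87, 152 − 91.2 = 60.8→61) → #64573D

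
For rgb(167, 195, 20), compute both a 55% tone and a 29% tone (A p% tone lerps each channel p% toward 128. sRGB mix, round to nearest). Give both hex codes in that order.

55% tone:
  R: 167 + 0.55×(128−167) = 167 − 21.45 = 145.55 → 146
  G: 195 + 0.55×(128−195) = 195 − 36.85 = 158.15 → 158
  B: 20 + 0.55×(128−20) = 20 + 59.4 = 79.4 → 79
  → #929e4f
29% tone:
  R: 167 + 0.29×(128−167) = 167 − 11.31 = 155.69 → 156
  G: 195 + 0.29×(128−195) = 195 − 19.43 = 175.57 → 176
  B: 20 + 0.29×(128−20) = 20 + 31.32 = 51.32 → 51
  → #9cb033

#929e4f, #9cb033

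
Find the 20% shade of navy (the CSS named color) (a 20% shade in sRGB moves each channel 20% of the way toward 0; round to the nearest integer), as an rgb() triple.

CSS navy is rgb(0, 0, 128).
A 20% shade moves each channel 20% toward 0:
  R: 0 + 0 = 0 → 0
  G: 0 + 0.2×(0−0) = 0 + 0 = 0 → 0
  B: 128 + 0.2×(0−128) = 128 − 25.6 = 102.4 → 102

rgb(0, 0, 102)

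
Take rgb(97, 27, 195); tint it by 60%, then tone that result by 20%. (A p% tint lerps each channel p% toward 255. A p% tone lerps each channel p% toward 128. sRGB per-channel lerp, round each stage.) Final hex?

#b39dd2

A 60% tint moves each channel 60% toward 255:
  R: 97 + 94.8 = 191.8 → 192
  G: 27 + 136.8 = 163.8 → 164
  B: 195 + 0.6×(255−195) = 195 + 36 = 231 → 231
After the tint: rgb(192, 164, 231) = #c0a4e7.
Per channel, c → c + 0.2(128 − c):
  R: 192 + 0.2×(128−192) = 192 − 12.8 = 179.2 → 179
  G: 164 + 0.2×(128−164) = 164 − 7.2 = 156.8 → 157
  B: 231 − 20.6 = 210.4 → 210
rgb(179, 157, 210) = #b39dd2.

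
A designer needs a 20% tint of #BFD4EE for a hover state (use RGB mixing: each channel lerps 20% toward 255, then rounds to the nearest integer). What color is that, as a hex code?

#CCDDF1

#BFD4EE is rgb(191, 212, 238).
Per channel, c → c + 0.2(255 − c):
  R: 191 + 12.8 = 203.8 → 204
  G: 212 + 0.2×(255−212) = 212 + 8.6 = 220.6 → 221
  B: 238 + 3.4 = 241.4 → 241
rgb(204, 221, 241) = #CCDDF1.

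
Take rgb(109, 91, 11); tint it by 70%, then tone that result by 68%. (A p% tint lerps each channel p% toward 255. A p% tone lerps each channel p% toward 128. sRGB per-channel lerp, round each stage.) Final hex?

#9b9991

Per channel, c → c + 0.7(255 − c):
  R: 109 + 0.7×(255−109) = 109 + 102.2 = 211.2 → 211
  G: 91 + 0.7×(255−91) = 91 + 114.8 = 205.8 → 206
  B: 11 + 170.8 = 181.8 → 182
After the tint: rgb(211, 206, 182) = #d3ceb6.
Lerp each channel 68% toward 128:
  R: 211 + 0.68×(128−211) = 211 − 56.44 = 154.56 → 155
  G: 206 + 0.68×(128−206) = 206 − 53.04 = 152.96 → 153
  B: 182 − 36.72 = 145.28 → 145
rgb(155, 153, 145) = #9b9991.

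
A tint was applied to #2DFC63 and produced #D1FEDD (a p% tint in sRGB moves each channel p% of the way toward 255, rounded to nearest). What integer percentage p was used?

#2DFC63 is rgb(45, 252, 99); #D1FEDD is rgb(209, 254, 221).
On the R channel (widest range): 209 ≈ 45 + (p/100)(255 − 45), so p ≈ 100×(209 − 45)/(255 − 45) = 16400/210 = 78.10.
p = 78 reproduces all three channels after rounding.

78%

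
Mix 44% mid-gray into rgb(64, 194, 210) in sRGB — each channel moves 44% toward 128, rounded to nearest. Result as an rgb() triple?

rgb(92, 165, 174)

Lerp each channel 44% toward 128:
  R: 64 + 0.44×(128−64) = 64 + 28.16 = 92.16 → 92
  G: 194 + 0.44×(128−194) = 194 − 29.04 = 164.96 → 165
  B: 210 + 0.44×(128−210) = 210 − 36.08 = 173.92 → 174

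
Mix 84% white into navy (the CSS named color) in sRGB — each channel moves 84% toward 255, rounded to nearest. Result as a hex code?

CSS navy is rgb(0, 0, 128).
Per channel, c → c + 0.84(255 − c):
  R: 0 + 214.2 = 214.2 → 214
  G: 0 + 214.2 = 214.2 → 214
  B: 128 + 0.84×(255−128) = 128 + 106.68 = 234.68 → 235
rgb(214, 214, 235) = #D6D6EB.

#D6D6EB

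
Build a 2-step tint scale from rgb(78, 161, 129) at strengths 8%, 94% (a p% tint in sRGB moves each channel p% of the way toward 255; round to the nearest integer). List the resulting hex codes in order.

8%: (78 + 14.16 = 92.16→92, 161 + 7.52 = 168.52→169, 129 + 10.08 = 139.08→139) → #5ca98b
94%: (78 + 166.38 = 244.38→244, 161 + 88.36 = 249.36→249, 129 + 118.44 = 247.44→247) → #f4f9f7

#5ca98b, #f4f9f7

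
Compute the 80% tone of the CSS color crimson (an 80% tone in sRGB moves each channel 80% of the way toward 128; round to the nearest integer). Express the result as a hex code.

CSS crimson is rgb(220, 20, 60).
Lerp each channel 80% toward 128:
  R: 220 − 73.6 = 146.4 → 146
  G: 20 + 0.8×(128−20) = 20 + 86.4 = 106.4 → 106
  B: 60 + 0.8×(128−60) = 60 + 54.4 = 114.4 → 114
rgb(146, 106, 114) = #926A72.

#926A72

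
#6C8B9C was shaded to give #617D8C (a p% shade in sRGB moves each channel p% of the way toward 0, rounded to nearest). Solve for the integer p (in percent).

10%

#6C8B9C is rgb(108, 139, 156); #617D8C is rgb(97, 125, 140).
On the B channel (widest range): 140 ≈ 156 + (p/100)(0 − 156), so p ≈ 100×(140 − 156)/(0 − 156) = -1600/-156 = 10.26.
p = 10 reproduces all three channels after rounding.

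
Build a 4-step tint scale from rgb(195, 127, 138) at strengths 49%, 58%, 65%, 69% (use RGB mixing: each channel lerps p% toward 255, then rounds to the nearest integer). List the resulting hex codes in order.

#E0BEC3, #E6C9CE, #EAD2D6, #ECD7DB

49%: (195 + 29.4 = 224.4→224, 127 + 62.72 = 189.72→190, 138 + 57.33 = 195.33→195) → #E0BEC3
58%: (195 + 34.8 = 229.8→230, 127 + 74.24 = 201.24→201, 138 + 67.86 = 205.86→206) → #E6C9CE
65%: (195 + 39 = 234→234, 127 + 83.2 = 210.2→210, 138 + 76.05 = 214.05→214) → #EAD2D6
69%: (195 + 41.4 = 236.4→236, 127 + 88.32 = 215.32→215, 138 + 80.73 = 218.73→219) → #ECD7DB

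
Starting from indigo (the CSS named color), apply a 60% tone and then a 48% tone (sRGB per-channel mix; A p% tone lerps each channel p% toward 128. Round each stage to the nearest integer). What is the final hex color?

CSS indigo is rgb(75, 0, 130).
Per channel, c → c + 0.6(128 − c):
  R: 75 + 0.6×(128−75) = 75 + 31.8 = 106.8 → 107
  G: 0 + 76.8 = 76.8 → 77
  B: 130 + 0.6×(128−130) = 130 − 1.2 = 128.8 → 129
After the tone: rgb(107, 77, 129) = #6B4D81.
Per channel, c → c + 0.48(128 − c):
  R: 107 + 10.08 = 117.08 → 117
  G: 77 + 24.48 = 101.48 → 101
  B: 129 − 0.48 = 128.52 → 129
rgb(117, 101, 129) = #756581.

#756581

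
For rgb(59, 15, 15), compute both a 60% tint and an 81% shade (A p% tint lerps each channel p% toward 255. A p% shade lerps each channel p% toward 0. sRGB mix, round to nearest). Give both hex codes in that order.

60% tint:
  R: 59 + 0.6×(255−59) = 59 + 117.6 = 176.6 → 177
  G: 15 + 0.6×(255−15) = 15 + 144 = 159 → 159
  B: 15 + 144 = 159 → 159
  → #b19f9f
81% shade:
  R: 59 + 0.81×(0−59) = 59 − 47.79 = 11.21 → 11
  G: 15 + 0.81×(0−15) = 15 − 12.15 = 2.85 → 3
  B: 15 + 0.81×(0−15) = 15 − 12.15 = 2.85 → 3
  → #0b0303

#b19f9f, #0b0303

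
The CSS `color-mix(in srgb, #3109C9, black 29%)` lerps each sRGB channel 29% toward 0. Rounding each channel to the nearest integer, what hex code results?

#23068F

#3109C9 is rgb(49, 9, 201).
Lerp each channel 29% toward 0:
  R: 49 − 14.21 = 34.79 → 35
  G: 9 − 2.61 = 6.39 → 6
  B: 201 + 0.29×(0−201) = 201 − 58.29 = 142.71 → 143
rgb(35, 6, 143) = #23068F.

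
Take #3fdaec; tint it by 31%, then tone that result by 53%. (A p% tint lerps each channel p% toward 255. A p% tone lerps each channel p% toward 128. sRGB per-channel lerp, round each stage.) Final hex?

#7eafb6

#3fdaec is rgb(63, 218, 236).
A 31% tint moves each channel 31% toward 255:
  R: 63 + 0.31×(255−63) = 63 + 59.52 = 122.52 → 123
  G: 218 + 11.47 = 229.47 → 229
  B: 236 + 5.89 = 241.89 → 242
After the tint: rgb(123, 229, 242) = #7be5f2.
A 53% tone moves each channel 53% toward 128:
  R: 123 + 0.53×(128−123) = 123 + 2.65 = 125.65 → 126
  G: 229 − 53.53 = 175.47 → 175
  B: 242 − 60.42 = 181.58 → 182
rgb(126, 175, 182) = #7eafb6.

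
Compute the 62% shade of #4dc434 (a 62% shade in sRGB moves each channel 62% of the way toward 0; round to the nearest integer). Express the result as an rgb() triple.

#4dc434 is rgb(77, 196, 52).
A 62% shade moves each channel 62% toward 0:
  R: 77 − 47.74 = 29.26 → 29
  G: 196 − 121.52 = 74.48 → 74
  B: 52 + 0.62×(0−52) = 52 − 32.24 = 19.76 → 20

rgb(29, 74, 20)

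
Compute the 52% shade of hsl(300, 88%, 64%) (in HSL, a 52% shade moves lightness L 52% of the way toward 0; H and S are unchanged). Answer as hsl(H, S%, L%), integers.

hsl(300, 88%, 31%)

L moves 52% from 64 toward 0: 64 − 33.28 = 30.72 → 31.
H and S are unchanged.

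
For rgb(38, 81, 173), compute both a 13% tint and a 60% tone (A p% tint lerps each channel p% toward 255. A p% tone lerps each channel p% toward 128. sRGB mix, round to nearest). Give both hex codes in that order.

13% tint:
  R: 38 + 0.13×(255−38) = 38 + 28.21 = 66.21 → 66
  G: 81 + 0.13×(255−81) = 81 + 22.62 = 103.62 → 104
  B: 173 + 0.13×(255−173) = 173 + 10.66 = 183.66 → 184
  → #4268B8
60% tone:
  R: 38 + 0.6×(128−38) = 38 + 54 = 92 → 92
  G: 81 + 28.2 = 109.2 → 109
  B: 173 + 0.6×(128−173) = 173 − 27 = 146 → 146
  → #5C6D92

#4268B8, #5C6D92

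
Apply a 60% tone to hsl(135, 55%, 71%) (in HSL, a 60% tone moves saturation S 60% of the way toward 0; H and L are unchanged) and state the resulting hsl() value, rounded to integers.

hsl(135, 22%, 71%)

S moves 60% from 55 toward 0: 55 − 33 = 22 → 22.
H and L are unchanged.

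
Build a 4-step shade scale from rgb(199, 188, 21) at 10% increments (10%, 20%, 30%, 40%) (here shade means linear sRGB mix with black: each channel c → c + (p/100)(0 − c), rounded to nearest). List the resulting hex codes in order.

#B3A913, #9F9611, #8B840F, #77710D

10%: (199 − 19.9 = 179.1→179, 188 − 18.8 = 169.2→169, 21 − 2.1 = 18.9→19) → #B3A913
20%: (199 − 39.8 = 159.2→159, 188 − 37.6 = 150.4→150, 21 − 4.2 = 16.8→17) → #9F9611
30%: (199 − 59.7 = 139.3→139, 188 − 56.4 = 131.6→132, 21 − 6.3 = 14.7→15) → #8B840F
40%: (199 − 79.6 = 119.4→119, 188 − 75.2 = 112.8→113, 21 − 8.4 = 12.6→13) → #77710D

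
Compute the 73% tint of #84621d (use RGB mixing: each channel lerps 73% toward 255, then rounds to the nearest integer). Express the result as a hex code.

#ded5c2

#84621d is rgb(132, 98, 29).
Lerp each channel 73% toward 255:
  R: 132 + 0.73×(255−132) = 132 + 89.79 = 221.79 → 222
  G: 98 + 0.73×(255−98) = 98 + 114.61 = 212.61 → 213
  B: 29 + 164.98 = 193.98 → 194
rgb(222, 213, 194) = #ded5c2.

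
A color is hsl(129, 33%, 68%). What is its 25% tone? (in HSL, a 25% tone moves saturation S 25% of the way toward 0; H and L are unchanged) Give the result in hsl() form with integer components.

hsl(129, 25%, 68%)

S moves 25% from 33 toward 0: 33 − 8.25 = 24.75 → 25.
H and L are unchanged.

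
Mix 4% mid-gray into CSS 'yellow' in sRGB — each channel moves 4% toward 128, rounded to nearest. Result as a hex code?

#fafa05

CSS yellow is rgb(255, 255, 0).
Lerp each channel 4% toward 128:
  R: 255 + 0.04×(128−255) = 255 − 5.08 = 249.92 → 250
  G: 255 − 5.08 = 249.92 → 250
  B: 0 + 5.12 = 5.12 → 5
rgb(250, 250, 5) = #fafa05.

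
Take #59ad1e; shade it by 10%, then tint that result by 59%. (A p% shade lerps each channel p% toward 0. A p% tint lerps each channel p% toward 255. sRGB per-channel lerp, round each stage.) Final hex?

#b7d6a2

#59ad1e is rgb(89, 173, 30).
Lerp each channel 10% toward 0:
  R: 89 + 0.1×(0−89) = 89 − 8.9 = 80.1 → 80
  G: 173 + 0.1×(0−173) = 173 − 17.3 = 155.7 → 156
  B: 30 − 3 = 27 → 27
After the shade: rgb(80, 156, 27) = #509c1b.
Lerp each channel 59% toward 255:
  R: 80 + 103.25 = 183.25 → 183
  G: 156 + 0.59×(255−156) = 156 + 58.41 = 214.41 → 214
  B: 27 + 0.59×(255−27) = 27 + 134.52 = 161.52 → 162
rgb(183, 214, 162) = #b7d6a2.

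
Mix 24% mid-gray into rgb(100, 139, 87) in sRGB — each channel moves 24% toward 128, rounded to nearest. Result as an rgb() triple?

Lerp each channel 24% toward 128:
  R: 100 + 0.24×(128−100) = 100 + 6.72 = 106.72 → 107
  G: 139 + 0.24×(128−139) = 139 − 2.64 = 136.36 → 136
  B: 87 + 9.84 = 96.84 → 97

rgb(107, 136, 97)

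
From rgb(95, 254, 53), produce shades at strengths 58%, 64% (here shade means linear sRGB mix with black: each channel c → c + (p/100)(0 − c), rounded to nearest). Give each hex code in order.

#286B16, #225B13

58%: (95 − 55.1 = 39.9→40, 254 − 147.32 = 106.68→107, 53 − 30.74 = 22.26→22) → #286B16
64%: (95 − 60.8 = 34.2→34, 254 − 162.56 = 91.44→91, 53 − 33.92 = 19.08→19) → #225B13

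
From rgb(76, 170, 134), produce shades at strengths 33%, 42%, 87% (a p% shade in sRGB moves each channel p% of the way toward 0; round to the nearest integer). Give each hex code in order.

#33725A, #2C634E, #0A1611

33%: (76 − 25.08 = 50.92→51, 170 − 56.1 = 113.9→114, 134 − 44.22 = 89.78→90) → #33725A
42%: (76 − 31.92 = 44.08→44, 170 − 71.4 = 98.6→99, 134 − 56.28 = 77.72→78) → #2C634E
87%: (76 − 66.12 = 9.88→10, 170 − 147.9 = 22.1→22, 134 − 116.58 = 17.42→17) → #0A1611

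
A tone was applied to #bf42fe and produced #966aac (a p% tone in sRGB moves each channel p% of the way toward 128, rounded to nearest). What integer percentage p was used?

65%

#bf42fe is rgb(191, 66, 254); #966aac is rgb(150, 106, 172).
On the B channel (widest range): 172 ≈ 254 + (p/100)(128 − 254), so p ≈ 100×(172 − 254)/(128 − 254) = -8200/-126 = 65.08.
p = 65 reproduces all three channels after rounding.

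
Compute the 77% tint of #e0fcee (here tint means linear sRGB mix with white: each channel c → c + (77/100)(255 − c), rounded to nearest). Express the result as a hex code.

#e0fcee is rgb(224, 252, 238).
Lerp each channel 77% toward 255:
  R: 224 + 23.87 = 247.87 → 248
  G: 252 + 0.77×(255−252) = 252 + 2.31 = 254.31 → 254
  B: 238 + 13.09 = 251.09 → 251
rgb(248, 254, 251) = #f8fefb.

#f8fefb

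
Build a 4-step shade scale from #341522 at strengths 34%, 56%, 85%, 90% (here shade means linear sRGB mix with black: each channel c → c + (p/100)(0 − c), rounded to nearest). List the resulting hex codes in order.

#341522 is rgb(52, 21, 34).
34%: (52 − 17.68 = 34.32→34, 21 − 7.14 = 13.86→14, 34 − 11.56 = 22.44→22) → #220e16
56%: (52 − 29.12 = 22.88→23, 21 − 11.76 = 9.24→9, 34 − 19.04 = 14.96→15) → #17090f
85%: (52 − 44.2 = 7.8→8, 21 − 17.85 = 3.15→3, 34 − 28.9 = 5.1→5) → #080305
90%: (52 − 46.8 = 5.2→5, 21 − 18.9 = 2.1→2, 34 − 30.6 = 3.4→3) → #050203

#220e16, #17090f, #080305, #050203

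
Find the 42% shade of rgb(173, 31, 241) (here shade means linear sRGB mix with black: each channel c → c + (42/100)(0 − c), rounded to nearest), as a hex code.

#64128c

Per channel, c → c + 0.42(0 − c):
  R: 173 + 0.42×(0−173) = 173 − 72.66 = 100.34 → 100
  G: 31 + 0.42×(0−31) = 31 − 13.02 = 17.98 → 18
  B: 241 + 0.42×(0−241) = 241 − 101.22 = 139.78 → 140
rgb(100, 18, 140) = #64128c.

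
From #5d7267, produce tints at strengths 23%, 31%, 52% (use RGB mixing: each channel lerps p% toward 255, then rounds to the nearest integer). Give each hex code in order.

#82928a, #8f9e96, #b1bbb6

#5d7267 is rgb(93, 114, 103).
23%: (93 + 37.26 = 130.26→130, 114 + 32.43 = 146.43→146, 103 + 34.96 = 137.96→138) → #82928a
31%: (93 + 50.22 = 143.22→143, 114 + 43.71 = 157.71→158, 103 + 47.12 = 150.12→150) → #8f9e96
52%: (93 + 84.24 = 177.24→177, 114 + 73.32 = 187.32→187, 103 + 79.04 = 182.04→182) → #b1bbb6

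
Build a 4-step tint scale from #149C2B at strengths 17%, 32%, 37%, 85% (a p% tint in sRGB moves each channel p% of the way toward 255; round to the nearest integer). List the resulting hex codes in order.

#149C2B is rgb(20, 156, 43).
17%: (20 + 39.95 = 59.95→60, 156 + 16.83 = 172.83→173, 43 + 36.04 = 79.04→79) → #3CAD4F
32%: (20 + 75.2 = 95.2→95, 156 + 31.68 = 187.68→188, 43 + 67.84 = 110.84→111) → #5FBC6F
37%: (20 + 86.95 = 106.95→107, 156 + 36.63 = 192.63→193, 43 + 78.44 = 121.44→121) → #6BC179
85%: (20 + 199.75 = 219.75→220, 156 + 84.15 = 240.15→240, 43 + 180.2 = 223.2→223) → #DCF0DF

#3CAD4F, #5FBC6F, #6BC179, #DCF0DF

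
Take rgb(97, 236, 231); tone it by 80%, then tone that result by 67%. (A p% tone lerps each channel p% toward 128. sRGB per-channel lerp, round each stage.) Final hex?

An 80% tone moves each channel 80% toward 128:
  R: 97 + 0.8×(128−97) = 97 + 24.8 = 121.8 → 122
  G: 236 + 0.8×(128−236) = 236 − 86.4 = 149.6 → 150
  B: 231 + 0.8×(128−231) = 231 − 82.4 = 148.6 → 149
After the tone: rgb(122, 150, 149) = #7A9695.
Per channel, c → c + 0.67(128 − c):
  R: 122 + 0.67×(128−122) = 122 + 4.02 = 126.02 → 126
  G: 150 + 0.67×(128−150) = 150 − 14.74 = 135.26 → 135
  B: 149 + 0.67×(128−149) = 149 − 14.07 = 134.93 → 135
rgb(126, 135, 135) = #7E8787.

#7E8787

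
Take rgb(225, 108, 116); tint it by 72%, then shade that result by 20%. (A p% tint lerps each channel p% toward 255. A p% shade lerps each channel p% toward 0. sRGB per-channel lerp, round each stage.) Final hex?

#C6ABAD

A 72% tint moves each channel 72% toward 255:
  R: 225 + 0.72×(255−225) = 225 + 21.6 = 246.6 → 247
  G: 108 + 0.72×(255−108) = 108 + 105.84 = 213.84 → 214
  B: 116 + 0.72×(255−116) = 116 + 100.08 = 216.08 → 216
After the tint: rgb(247, 214, 216) = #F7D6D8.
Lerp each channel 20% toward 0:
  R: 247 + 0.2×(0−247) = 247 − 49.4 = 197.6 → 198
  G: 214 − 42.8 = 171.2 → 171
  B: 216 + 0.2×(0−216) = 216 − 43.2 = 172.8 → 173
rgb(198, 171, 173) = #C6ABAD.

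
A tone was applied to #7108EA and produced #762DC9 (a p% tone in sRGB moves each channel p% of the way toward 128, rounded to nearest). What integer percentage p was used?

31%

#7108EA is rgb(113, 8, 234); #762DC9 is rgb(118, 45, 201).
On the G channel (widest range): 45 ≈ 8 + (p/100)(128 − 8), so p ≈ 100×(45 − 8)/(128 − 8) = 3700/120 = 30.83.
p = 31 reproduces all three channels after rounding.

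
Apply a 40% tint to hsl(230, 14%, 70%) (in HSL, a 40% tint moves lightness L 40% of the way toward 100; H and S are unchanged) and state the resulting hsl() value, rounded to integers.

hsl(230, 14%, 82%)

L moves 40% from 70 toward 100: 70 + 12 = 82 → 82.
H and S are unchanged.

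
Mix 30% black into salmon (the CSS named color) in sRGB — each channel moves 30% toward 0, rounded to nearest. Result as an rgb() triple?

CSS salmon is rgb(250, 128, 114).
Per channel, c → c + 0.3(0 − c):
  R: 250 + 0.3×(0−250) = 250 − 75 = 175 → 175
  G: 128 + 0.3×(0−128) = 128 − 38.4 = 89.6 → 90
  B: 114 − 34.2 = 79.8 → 80

rgb(175, 90, 80)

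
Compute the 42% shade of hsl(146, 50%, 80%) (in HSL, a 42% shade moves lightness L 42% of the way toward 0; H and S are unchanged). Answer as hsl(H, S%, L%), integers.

hsl(146, 50%, 46%)

L moves 42% from 80 toward 0: 80 − 33.6 = 46.4 → 46.
H and S are unchanged.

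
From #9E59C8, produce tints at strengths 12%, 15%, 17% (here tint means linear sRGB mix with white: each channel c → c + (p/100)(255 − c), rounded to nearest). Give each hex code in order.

#AA6DCF, #AD72D0, #AE75D1

#9E59C8 is rgb(158, 89, 200).
12%: (158 + 11.64 = 169.64→170, 89 + 19.92 = 108.92→109, 200 + 6.6 = 206.6→207) → #AA6DCF
15%: (158 + 14.55 = 172.55→173, 89 + 24.9 = 113.9→114, 200 + 8.25 = 208.25→208) → #AD72D0
17%: (158 + 16.49 = 174.49→174, 89 + 28.22 = 117.22→117, 200 + 9.35 = 209.35→209) → #AE75D1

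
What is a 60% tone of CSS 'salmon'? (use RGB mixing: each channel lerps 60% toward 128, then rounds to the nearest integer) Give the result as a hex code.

CSS salmon is rgb(250, 128, 114).
A 60% tone moves each channel 60% toward 128:
  R: 250 + 0.6×(128−250) = 250 − 73.2 = 176.8 → 177
  G: 128 + 0 = 128 → 128
  B: 114 + 0.6×(128−114) = 114 + 8.4 = 122.4 → 122
rgb(177, 128, 122) = #b1807a.

#b1807a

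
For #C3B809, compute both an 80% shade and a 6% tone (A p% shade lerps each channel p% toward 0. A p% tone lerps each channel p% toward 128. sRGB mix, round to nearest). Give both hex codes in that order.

#272502, #BFB510

#C3B809 is rgb(195, 184, 9).
80% shade:
  R: 195 + 0.8×(0−195) = 195 − 156 = 39 → 39
  G: 184 + 0.8×(0−184) = 184 − 147.2 = 36.8 → 37
  B: 9 + 0.8×(0−9) = 9 − 7.2 = 1.8 → 2
  → #272502
6% tone:
  R: 195 − 4.02 = 190.98 → 191
  G: 184 + 0.06×(128−184) = 184 − 3.36 = 180.64 → 181
  B: 9 + 7.14 = 16.14 → 16
  → #BFB510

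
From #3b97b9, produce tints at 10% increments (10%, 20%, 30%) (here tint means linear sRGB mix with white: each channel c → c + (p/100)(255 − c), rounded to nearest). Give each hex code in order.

#4fa1c0, #62acc7, #76b6ce

#3b97b9 is rgb(59, 151, 185).
10%: (59 + 19.6 = 78.6→79, 151 + 10.4 = 161.4→161, 185 + 7 = 192→192) → #4fa1c0
20%: (59 + 39.2 = 98.2→98, 151 + 20.8 = 171.8→172, 185 + 14 = 199→199) → #62acc7
30%: (59 + 58.8 = 117.8→118, 151 + 31.2 = 182.2→182, 185 + 21 = 206→206) → #76b6ce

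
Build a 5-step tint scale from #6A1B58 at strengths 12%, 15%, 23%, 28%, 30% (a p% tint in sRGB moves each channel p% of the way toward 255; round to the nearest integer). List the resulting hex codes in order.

#7C366C, #803D71, #8C4F7E, #945B87, #975F8A

#6A1B58 is rgb(106, 27, 88).
12%: (106 + 17.88 = 123.88→124, 27 + 27.36 = 54.36→54, 88 + 20.04 = 108.04→108) → #7C366C
15%: (106 + 22.35 = 128.35→128, 27 + 34.2 = 61.2→61, 88 + 25.05 = 113.05→113) → #803D71
23%: (106 + 34.27 = 140.27→140, 27 + 52.44 = 79.44→79, 88 + 38.41 = 126.41→126) → #8C4F7E
28%: (106 + 41.72 = 147.72→148, 27 + 63.84 = 90.84→91, 88 + 46.76 = 134.76→135) → #945B87
30%: (106 + 44.7 = 150.7→151, 27 + 68.4 = 95.4→95, 88 + 50.1 = 138.1→138) → #975F8A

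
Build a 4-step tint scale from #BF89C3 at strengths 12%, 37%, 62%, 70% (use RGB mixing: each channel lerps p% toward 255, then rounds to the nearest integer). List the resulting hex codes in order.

#BF89C3 is rgb(191, 137, 195).
12%: (191 + 7.68 = 198.68→199, 137 + 14.16 = 151.16→151, 195 + 7.2 = 202.2→202) → #C797CA
37%: (191 + 23.68 = 214.68→215, 137 + 43.66 = 180.66→181, 195 + 22.2 = 217.2→217) → #D7B5D9
62%: (191 + 39.68 = 230.68→231, 137 + 73.16 = 210.16→210, 195 + 37.2 = 232.2→232) → #E7D2E8
70%: (191 + 44.8 = 235.8→236, 137 + 82.6 = 219.6→220, 195 + 42 = 237→237) → #ECDCED

#C797CA, #D7B5D9, #E7D2E8, #ECDCED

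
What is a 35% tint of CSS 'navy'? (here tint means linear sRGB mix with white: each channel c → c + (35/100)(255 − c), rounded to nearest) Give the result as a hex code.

#5959ac

CSS navy is rgb(0, 0, 128).
A 35% tint moves each channel 35% toward 255:
  R: 0 + 0.35×(255−0) = 0 + 89.25 = 89.25 → 89
  G: 0 + 0.35×(255−0) = 0 + 89.25 = 89.25 → 89
  B: 128 + 44.45 = 172.45 → 172
rgb(89, 89, 172) = #5959ac.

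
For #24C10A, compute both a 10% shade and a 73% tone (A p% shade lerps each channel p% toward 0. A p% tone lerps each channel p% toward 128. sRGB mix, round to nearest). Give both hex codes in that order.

#24C10A is rgb(36, 193, 10).
10% shade:
  R: 36 − 3.6 = 32.4 → 32
  G: 193 − 19.3 = 173.7 → 174
  B: 10 + 0.1×(0−10) = 10 − 1 = 9 → 9
  → #20AE09
73% tone:
  R: 36 + 0.73×(128−36) = 36 + 67.16 = 103.16 → 103
  G: 193 + 0.73×(128−193) = 193 − 47.45 = 145.55 → 146
  B: 10 + 86.14 = 96.14 → 96
  → #679260

#20AE09, #679260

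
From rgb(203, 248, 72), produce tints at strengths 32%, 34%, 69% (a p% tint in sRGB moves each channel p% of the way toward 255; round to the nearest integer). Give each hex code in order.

#DCFA83, #DDFA86, #EFFDC6

32%: (203 + 16.64 = 219.64→220, 248 + 2.24 = 250.24→250, 72 + 58.56 = 130.56→131) → #DCFA83
34%: (203 + 17.68 = 220.68→221, 248 + 2.38 = 250.38→250, 72 + 62.22 = 134.22→134) → #DDFA86
69%: (203 + 35.88 = 238.88→239, 248 + 4.83 = 252.83→253, 72 + 126.27 = 198.27→198) → #EFFDC6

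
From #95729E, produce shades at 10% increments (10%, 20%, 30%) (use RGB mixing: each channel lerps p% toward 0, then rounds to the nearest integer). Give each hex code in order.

#95729E is rgb(149, 114, 158).
10%: (149 − 14.9 = 134.1→134, 114 − 11.4 = 102.6→103, 158 − 15.8 = 142.2→142) → #86678E
20%: (149 − 29.8 = 119.2→119, 114 − 22.8 = 91.2→91, 158 − 31.6 = 126.4→126) → #775B7E
30%: (149 − 44.7 = 104.3→104, 114 − 34.2 = 79.8→80, 158 − 47.4 = 110.6→111) → #68506F

#86678E, #775B7E, #68506F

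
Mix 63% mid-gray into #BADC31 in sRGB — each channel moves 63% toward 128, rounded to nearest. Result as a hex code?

#BADC31 is rgb(186, 220, 49).
Lerp each channel 63% toward 128:
  R: 186 − 36.54 = 149.46 → 149
  G: 220 + 0.63×(128−220) = 220 − 57.96 = 162.04 → 162
  B: 49 + 49.77 = 98.77 → 99
rgb(149, 162, 99) = #95A263.

#95A263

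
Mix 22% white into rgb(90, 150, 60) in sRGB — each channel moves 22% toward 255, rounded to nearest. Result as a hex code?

#7ead67

Lerp each channel 22% toward 255:
  R: 90 + 0.22×(255−90) = 90 + 36.3 = 126.3 → 126
  G: 150 + 23.1 = 173.1 → 173
  B: 60 + 42.9 = 102.9 → 103
rgb(126, 173, 103) = #7ead67.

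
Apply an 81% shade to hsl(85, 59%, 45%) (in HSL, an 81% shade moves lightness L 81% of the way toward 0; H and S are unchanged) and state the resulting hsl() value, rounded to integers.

hsl(85, 59%, 9%)

L moves 81% from 45 toward 0: 45 − 36.45 = 8.55 → 9.
H and S are unchanged.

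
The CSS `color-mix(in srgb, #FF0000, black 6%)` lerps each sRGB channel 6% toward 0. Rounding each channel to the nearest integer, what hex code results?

#FF0000 is rgb(255, 0, 0).
Per channel, c → c + 0.06(0 − c):
  R: 255 − 15.3 = 239.7 → 240
  G: 0 + 0 = 0 → 0
  B: 0 + 0.06×(0−0) = 0 + 0 = 0 → 0
rgb(240, 0, 0) = #F00000.

#F00000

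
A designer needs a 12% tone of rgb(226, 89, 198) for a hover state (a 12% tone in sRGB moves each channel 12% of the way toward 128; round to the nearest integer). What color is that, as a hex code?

Lerp each channel 12% toward 128:
  R: 226 − 11.76 = 214.24 → 214
  G: 89 + 4.68 = 93.68 → 94
  B: 198 − 8.4 = 189.6 → 190
rgb(214, 94, 190) = #d65ebe.

#d65ebe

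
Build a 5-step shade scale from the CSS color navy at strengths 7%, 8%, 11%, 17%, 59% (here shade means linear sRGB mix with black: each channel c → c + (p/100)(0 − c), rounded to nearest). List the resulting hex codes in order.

CSS navy is rgb(0, 0, 128).
7%: (0→0, 0→0, 128 − 8.96 = 119.04→119) → #000077
8%: (0→0, 0→0, 128 − 10.24 = 117.76→118) → #000076
11%: (0→0, 0→0, 128 − 14.08 = 113.92→114) → #000072
17%: (0→0, 0→0, 128 − 21.76 = 106.24→106) → #00006A
59%: (0→0, 0→0, 128 − 75.52 = 52.48→52) → #000034

#000077, #000076, #000072, #00006A, #000034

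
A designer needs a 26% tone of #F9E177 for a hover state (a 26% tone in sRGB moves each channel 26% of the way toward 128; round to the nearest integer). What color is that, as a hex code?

#DAC879

#F9E177 is rgb(249, 225, 119).
A 26% tone moves each channel 26% toward 128:
  R: 249 − 31.46 = 217.54 → 218
  G: 225 + 0.26×(128−225) = 225 − 25.22 = 199.78 → 200
  B: 119 + 2.34 = 121.34 → 121
rgb(218, 200, 121) = #DAC879.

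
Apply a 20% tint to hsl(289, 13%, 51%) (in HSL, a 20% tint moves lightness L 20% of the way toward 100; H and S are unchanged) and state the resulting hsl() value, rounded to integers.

L moves 20% from 51 toward 100: 51 + 9.8 = 60.8 → 61.
H and S are unchanged.

hsl(289, 13%, 61%)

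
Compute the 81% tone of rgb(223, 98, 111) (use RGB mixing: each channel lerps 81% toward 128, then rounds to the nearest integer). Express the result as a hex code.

An 81% tone moves each channel 81% toward 128:
  R: 223 + 0.81×(128−223) = 223 − 76.95 = 146.05 → 146
  G: 98 + 0.81×(128−98) = 98 + 24.3 = 122.3 → 122
  B: 111 + 13.77 = 124.77 → 125
rgb(146, 122, 125) = #927a7d.

#927a7d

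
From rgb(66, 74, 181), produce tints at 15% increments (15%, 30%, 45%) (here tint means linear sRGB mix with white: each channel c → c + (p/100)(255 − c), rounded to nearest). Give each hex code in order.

#5E65C0, #7B80CB, #979BD6

15%: (66 + 28.35 = 94.35→94, 74 + 27.15 = 101.15→101, 181 + 11.1 = 192.1→192) → #5E65C0
30%: (66 + 56.7 = 122.7→123, 74 + 54.3 = 128.3→128, 181 + 22.2 = 203.2→203) → #7B80CB
45%: (66 + 85.05 = 151.05→151, 74 + 81.45 = 155.45→155, 181 + 33.3 = 214.3→214) → #979BD6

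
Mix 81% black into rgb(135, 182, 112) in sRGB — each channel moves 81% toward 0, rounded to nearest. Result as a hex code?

Per channel, c → c + 0.81(0 − c):
  R: 135 + 0.81×(0−135) = 135 − 109.35 = 25.65 → 26
  G: 182 + 0.81×(0−182) = 182 − 147.42 = 34.58 → 35
  B: 112 + 0.81×(0−112) = 112 − 90.72 = 21.28 → 21
rgb(26, 35, 21) = #1a2315.

#1a2315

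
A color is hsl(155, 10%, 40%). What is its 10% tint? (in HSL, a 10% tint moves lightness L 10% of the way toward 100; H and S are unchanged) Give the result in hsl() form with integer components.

hsl(155, 10%, 46%)

L moves 10% from 40 toward 100: 40 + 6 = 46 → 46.
H and S are unchanged.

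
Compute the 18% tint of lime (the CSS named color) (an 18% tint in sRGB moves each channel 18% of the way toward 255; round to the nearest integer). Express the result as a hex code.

CSS lime is rgb(0, 255, 0).
An 18% tint moves each channel 18% toward 255:
  R: 0 + 45.9 = 45.9 → 46
  G: 255 + 0.18×(255−255) = 255 + 0 = 255 → 255
  B: 0 + 0.18×(255−0) = 0 + 45.9 = 45.9 → 46
rgb(46, 255, 46) = #2EFF2E.

#2EFF2E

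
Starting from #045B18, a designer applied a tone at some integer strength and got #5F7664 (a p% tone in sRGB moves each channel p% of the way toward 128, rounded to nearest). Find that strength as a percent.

#045B18 is rgb(4, 91, 24); #5F7664 is rgb(95, 118, 100).
On the R channel (widest range): 95 ≈ 4 + (p/100)(128 − 4), so p ≈ 100×(95 − 4)/(128 − 4) = 9100/124 = 73.39.
p = 73 reproduces all three channels after rounding.

73%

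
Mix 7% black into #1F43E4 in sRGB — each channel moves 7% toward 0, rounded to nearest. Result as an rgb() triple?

#1F43E4 is rgb(31, 67, 228).
Per channel, c → c + 0.07(0 − c):
  R: 31 − 2.17 = 28.83 → 29
  G: 67 + 0.07×(0−67) = 67 − 4.69 = 62.31 → 62
  B: 228 + 0.07×(0−228) = 228 − 15.96 = 212.04 → 212

rgb(29, 62, 212)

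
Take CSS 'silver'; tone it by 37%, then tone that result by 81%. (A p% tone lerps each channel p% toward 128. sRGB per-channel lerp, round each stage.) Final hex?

CSS silver is rgb(192, 192, 192).
Per channel, c → c + 0.37(128 − c):
  R: 192 + 0.37×(128−192) = 192 − 23.68 = 168.32 → 168
  G: 192 + 0.37×(128−192) = 192 − 23.68 = 168.32 → 168
  B: 192 + 0.37×(128−192) = 192 − 23.68 = 168.32 → 168
After the tone: rgb(168, 168, 168) = #A8A8A8.
An 81% tone moves each channel 81% toward 128:
  R: 168 + 0.81×(128−168) = 168 − 32.4 = 135.6 → 136
  G: 168 + 0.81×(128−168) = 168 − 32.4 = 135.6 → 136
  B: 168 − 32.4 = 135.6 → 136
rgb(136, 136, 136) = #888888.

#888888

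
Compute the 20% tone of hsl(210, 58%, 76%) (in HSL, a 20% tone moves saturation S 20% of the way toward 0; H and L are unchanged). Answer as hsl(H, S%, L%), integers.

S moves 20% from 58 toward 0: 58 − 11.6 = 46.4 → 46.
H and L are unchanged.

hsl(210, 46%, 76%)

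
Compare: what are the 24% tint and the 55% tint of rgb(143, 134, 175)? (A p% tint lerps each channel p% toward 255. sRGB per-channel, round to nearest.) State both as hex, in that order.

24% tint:
  R: 143 + 26.88 = 169.88 → 170
  G: 134 + 0.24×(255−134) = 134 + 29.04 = 163.04 → 163
  B: 175 + 0.24×(255−175) = 175 + 19.2 = 194.2 → 194
  → #AAA3C2
55% tint:
  R: 143 + 61.6 = 204.6 → 205
  G: 134 + 0.55×(255−134) = 134 + 66.55 = 200.55 → 201
  B: 175 + 44 = 219 → 219
  → #CDC9DB

#AAA3C2, #CDC9DB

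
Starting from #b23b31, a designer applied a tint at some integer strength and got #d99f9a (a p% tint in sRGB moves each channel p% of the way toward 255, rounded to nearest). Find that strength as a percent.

#b23b31 is rgb(178, 59, 49); #d99f9a is rgb(217, 159, 154).
On the B channel (widest range): 154 ≈ 49 + (p/100)(255 − 49), so p ≈ 100×(154 − 49)/(255 − 49) = 10500/206 = 50.97.
p = 51 reproduces all three channels after rounding.

51%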